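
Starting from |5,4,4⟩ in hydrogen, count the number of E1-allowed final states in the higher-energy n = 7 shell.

E1 requires Δl = ±1, so l_f ∈ {3, 5}; with 0 ≤ l_f ≤ n_f−1 = 6, the allowed l_f values are {3, 5}.
For l_f = 3: m_f ∈ {m_i−1, m_i, m_i+1} ∩ [−3, 3] = {3} → 1 state.
For l_f = 5: m_f ∈ {m_i−1, m_i, m_i+1} ∩ [−5, 5] = {3, 4, 5} → 3 states.
Total: 4.

4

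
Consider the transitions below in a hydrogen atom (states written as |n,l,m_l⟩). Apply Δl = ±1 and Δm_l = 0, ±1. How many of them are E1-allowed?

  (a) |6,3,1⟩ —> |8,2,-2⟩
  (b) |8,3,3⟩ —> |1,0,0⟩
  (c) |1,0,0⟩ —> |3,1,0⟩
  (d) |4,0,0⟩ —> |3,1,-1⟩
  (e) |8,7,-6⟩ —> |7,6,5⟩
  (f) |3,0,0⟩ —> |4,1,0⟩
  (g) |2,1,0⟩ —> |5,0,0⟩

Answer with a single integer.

(a) forbidden — Δm_l = -3 (E1 requires Δm_l = 0, ±1)
(b) forbidden — Δl = -3 (E1 requires Δl = ±1); Δm_l = -3 (E1 requires Δm_l = 0, ±1)
(c) allowed
(d) allowed
(e) forbidden — Δm_l = +11 (E1 requires Δm_l = 0, ±1)
(f) allowed
(g) allowed
Total allowed: 4 of 7.

4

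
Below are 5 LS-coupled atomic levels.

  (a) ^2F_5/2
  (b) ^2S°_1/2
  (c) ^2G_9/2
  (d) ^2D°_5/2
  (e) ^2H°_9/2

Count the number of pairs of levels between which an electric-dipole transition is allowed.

2

(a)–(b): forbidden (ΔL, ΔJ).
(a)–(c): forbidden (parity, ΔJ).
(a)–(d): allowed.
(a)–(e): forbidden (ΔL, ΔJ).
(b)–(c): forbidden (ΔL, ΔJ).
(b)–(d): forbidden (parity, ΔL, ΔJ).
(b)–(e): forbidden (parity, ΔL, ΔJ).
(c)–(d): forbidden (ΔL, ΔJ).
(c)–(e): allowed.
(d)–(e): forbidden (parity, ΔL, ΔJ).
Allowed pairs: 2 of 10.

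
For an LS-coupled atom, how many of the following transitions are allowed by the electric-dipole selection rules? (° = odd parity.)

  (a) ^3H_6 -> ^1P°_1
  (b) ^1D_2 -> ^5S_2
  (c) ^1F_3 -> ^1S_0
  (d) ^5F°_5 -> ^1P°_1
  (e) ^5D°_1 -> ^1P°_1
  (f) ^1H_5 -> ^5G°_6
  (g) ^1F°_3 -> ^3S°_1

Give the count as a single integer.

0

(a) forbidden (ΔS, ΔL, ΔJ fail)
(b) forbidden (parity, ΔS, ΔL fail)
(c) forbidden (parity, ΔL, ΔJ fail)
(d) forbidden (parity, ΔS, ΔL, ΔJ fail)
(e) forbidden (parity, ΔS fail)
(f) forbidden (ΔS fails)
(g) forbidden (parity, ΔS, ΔL, ΔJ fail)
Total allowed: 0 of 7.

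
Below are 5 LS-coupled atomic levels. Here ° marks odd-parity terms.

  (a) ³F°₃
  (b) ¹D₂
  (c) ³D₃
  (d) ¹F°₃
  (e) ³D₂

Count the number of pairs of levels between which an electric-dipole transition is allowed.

3

(a)–(b): forbidden (ΔS).
(a)–(c): allowed.
(a)–(d): forbidden (parity, ΔS).
(a)–(e): allowed.
(b)–(c): forbidden (parity, ΔS).
(b)–(d): allowed.
(b)–(e): forbidden (parity, ΔS).
(c)–(d): forbidden (ΔS).
(c)–(e): forbidden (parity).
(d)–(e): forbidden (ΔS).
Allowed pairs: 3 of 10.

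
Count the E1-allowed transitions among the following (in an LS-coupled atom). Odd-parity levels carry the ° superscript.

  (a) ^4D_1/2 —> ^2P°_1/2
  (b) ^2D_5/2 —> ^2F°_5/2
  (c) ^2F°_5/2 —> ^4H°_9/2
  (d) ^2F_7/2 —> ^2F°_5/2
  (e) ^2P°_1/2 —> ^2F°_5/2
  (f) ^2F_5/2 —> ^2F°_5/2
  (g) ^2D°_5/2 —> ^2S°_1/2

3

(a) forbidden (ΔS fails)
(b) allowed
(c) forbidden (parity, ΔS, ΔL, ΔJ fail)
(d) allowed
(e) forbidden (parity, ΔL, ΔJ fail)
(f) allowed
(g) forbidden (parity, ΔL, ΔJ fail)
Total allowed: 3 of 7.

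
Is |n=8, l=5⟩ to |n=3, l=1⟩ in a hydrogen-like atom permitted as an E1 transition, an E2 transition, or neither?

Δl = 1 − 5 = -4; l_i + l_f = 6.
E1 (Δl = ±1): not satisfied.
E2 (Δl = 0,±2, l_i+l_f ≥ 2): not satisfied.

neither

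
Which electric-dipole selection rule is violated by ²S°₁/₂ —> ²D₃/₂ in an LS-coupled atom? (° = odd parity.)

the ΔL = 0, ±1 rule

Initial level: S=1/2, L=0, J=1/2, parity odd. Final level: S=1/2, L=2, J=3/2, parity even.
ΔL = 0, ±1 (not L=0↔0): L: 0 → 2, ΔL = +2 — fails.
ΔJ = 0, ±1 (not J=0↔0): J: 1/2 → 3/2, ΔJ = +1 — passes.
Parity must change: odd → even — passes.
ΔS = 0: S: 1/2 → 1/2 — passes.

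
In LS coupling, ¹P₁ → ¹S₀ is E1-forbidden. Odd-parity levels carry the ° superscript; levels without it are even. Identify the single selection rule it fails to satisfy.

parity

Parity must change: even → even — ✗.
ΔS = 0: S: 0 → 0 — ✓.
ΔL = 0, ±1 (not L=0↔0): L: 1 → 0, ΔL = -1 — ✓.
ΔJ = 0, ±1 (not J=0↔0): J: 1 → 0, ΔJ = -1 — ✓.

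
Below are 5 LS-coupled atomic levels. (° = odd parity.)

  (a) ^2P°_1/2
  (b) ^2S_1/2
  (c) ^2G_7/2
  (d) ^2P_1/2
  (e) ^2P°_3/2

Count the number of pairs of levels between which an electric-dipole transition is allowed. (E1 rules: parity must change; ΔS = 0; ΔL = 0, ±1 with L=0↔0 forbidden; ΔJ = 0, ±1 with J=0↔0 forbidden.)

4

(a)–(b): allowed.
(a)–(c): forbidden (ΔL, ΔJ).
(a)–(d): allowed.
(a)–(e): forbidden (parity).
(b)–(c): forbidden (parity, ΔL, ΔJ).
(b)–(d): forbidden (parity).
(b)–(e): allowed.
(c)–(d): forbidden (parity, ΔL, ΔJ).
(c)–(e): forbidden (ΔL, ΔJ).
(d)–(e): allowed.
Allowed pairs: 4 of 10.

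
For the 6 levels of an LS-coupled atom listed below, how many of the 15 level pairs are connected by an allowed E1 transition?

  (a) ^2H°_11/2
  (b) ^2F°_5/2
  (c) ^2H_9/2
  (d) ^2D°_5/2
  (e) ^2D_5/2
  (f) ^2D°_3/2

(a)–(b): forbidden (parity, ΔL, ΔJ).
(a)–(c): allowed.
(a)–(d): forbidden (parity, ΔL, ΔJ).
(a)–(e): forbidden (ΔL, ΔJ).
(a)–(f): forbidden (parity, ΔL, ΔJ).
(b)–(c): forbidden (ΔL, ΔJ).
(b)–(d): forbidden (parity).
(b)–(e): allowed.
(b)–(f): forbidden (parity).
(c)–(d): forbidden (ΔL, ΔJ).
(c)–(e): forbidden (parity, ΔL, ΔJ).
(c)–(f): forbidden (ΔL, ΔJ).
(d)–(e): allowed.
(d)–(f): forbidden (parity).
(e)–(f): allowed.
Allowed pairs: 4 of 15.

4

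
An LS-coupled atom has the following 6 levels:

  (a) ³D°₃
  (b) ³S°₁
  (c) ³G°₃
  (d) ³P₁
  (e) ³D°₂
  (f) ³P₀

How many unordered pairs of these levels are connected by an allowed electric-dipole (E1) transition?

(a)–(b): forbidden (parity, ΔL, ΔJ).
(a)–(c): forbidden (parity, ΔL).
(a)–(d): forbidden (ΔJ).
(a)–(e): forbidden (parity).
(a)–(f): forbidden (ΔJ).
(b)–(c): forbidden (parity, ΔL, ΔJ).
(b)–(d): allowed.
(b)–(e): forbidden (parity, ΔL).
(b)–(f): allowed.
(c)–(d): forbidden (ΔL, ΔJ).
(c)–(e): forbidden (parity, ΔL).
(c)–(f): forbidden (ΔL, ΔJ).
(d)–(e): allowed.
(d)–(f): forbidden (parity).
(e)–(f): forbidden (ΔJ).
Allowed pairs: 3 of 15.

3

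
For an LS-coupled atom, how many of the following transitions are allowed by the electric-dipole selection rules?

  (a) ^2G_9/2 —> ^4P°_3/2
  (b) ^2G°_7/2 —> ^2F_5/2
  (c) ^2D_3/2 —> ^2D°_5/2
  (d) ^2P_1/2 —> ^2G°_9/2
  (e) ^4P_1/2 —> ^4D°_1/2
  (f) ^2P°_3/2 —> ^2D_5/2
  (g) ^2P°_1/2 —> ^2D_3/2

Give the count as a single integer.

(a) forbidden (ΔS, ΔL, ΔJ fail)
(b) allowed
(c) allowed
(d) forbidden (ΔL, ΔJ fail)
(e) allowed
(f) allowed
(g) allowed
Total allowed: 5 of 7.

5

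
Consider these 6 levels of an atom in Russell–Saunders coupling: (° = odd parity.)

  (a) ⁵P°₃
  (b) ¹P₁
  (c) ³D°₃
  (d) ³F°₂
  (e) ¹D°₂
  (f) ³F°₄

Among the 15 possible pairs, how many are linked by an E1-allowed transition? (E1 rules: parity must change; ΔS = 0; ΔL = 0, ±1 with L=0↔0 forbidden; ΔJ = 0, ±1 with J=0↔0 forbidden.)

1

(a)–(b): forbidden (ΔS, ΔJ).
(a)–(c): forbidden (parity, ΔS).
(a)–(d): forbidden (parity, ΔS, ΔL).
(a)–(e): forbidden (parity, ΔS).
(a)–(f): forbidden (parity, ΔS, ΔL).
(b)–(c): forbidden (ΔS, ΔJ).
(b)–(d): forbidden (ΔS, ΔL).
(b)–(e): allowed.
(b)–(f): forbidden (ΔS, ΔL, ΔJ).
(c)–(d): forbidden (parity).
(c)–(e): forbidden (parity, ΔS).
(c)–(f): forbidden (parity).
(d)–(e): forbidden (parity, ΔS).
(d)–(f): forbidden (parity, ΔJ).
(e)–(f): forbidden (parity, ΔS, ΔJ).
Allowed pairs: 1 of 15.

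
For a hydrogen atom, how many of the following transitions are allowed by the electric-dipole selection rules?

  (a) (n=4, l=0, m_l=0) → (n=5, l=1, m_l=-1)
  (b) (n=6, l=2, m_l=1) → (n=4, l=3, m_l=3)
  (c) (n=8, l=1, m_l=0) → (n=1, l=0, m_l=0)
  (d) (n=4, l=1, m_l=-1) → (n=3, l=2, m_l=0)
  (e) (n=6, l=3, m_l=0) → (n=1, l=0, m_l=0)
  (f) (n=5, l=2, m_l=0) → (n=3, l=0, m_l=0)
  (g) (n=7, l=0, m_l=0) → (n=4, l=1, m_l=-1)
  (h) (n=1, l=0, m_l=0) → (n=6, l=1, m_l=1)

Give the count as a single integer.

5

(a) allowed
(b) forbidden — Δm_l = +2 (E1 requires Δm_l = 0, ±1)
(c) allowed
(d) allowed
(e) forbidden — Δl = -3 (E1 requires Δl = ±1)
(f) forbidden — Δl = -2 (E1 requires Δl = ±1)
(g) allowed
(h) allowed
Total allowed: 5 of 8.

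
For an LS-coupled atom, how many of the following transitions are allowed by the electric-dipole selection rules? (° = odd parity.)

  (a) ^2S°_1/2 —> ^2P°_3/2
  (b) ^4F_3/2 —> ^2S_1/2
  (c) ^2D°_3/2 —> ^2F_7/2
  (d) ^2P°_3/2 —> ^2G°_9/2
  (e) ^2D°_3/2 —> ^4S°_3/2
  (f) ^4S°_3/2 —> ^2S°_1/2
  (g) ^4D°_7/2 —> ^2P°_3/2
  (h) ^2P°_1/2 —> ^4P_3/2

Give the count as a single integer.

(a) forbidden (parity fails)
(b) forbidden (parity, ΔS, ΔL fail)
(c) forbidden (ΔJ fails)
(d) forbidden (parity, ΔL, ΔJ fail)
(e) forbidden (parity, ΔS, ΔL fail)
(f) forbidden (parity, ΔS, ΔL fail)
(g) forbidden (parity, ΔS, ΔJ fail)
(h) forbidden (ΔS fails)
Total allowed: 0 of 8.

0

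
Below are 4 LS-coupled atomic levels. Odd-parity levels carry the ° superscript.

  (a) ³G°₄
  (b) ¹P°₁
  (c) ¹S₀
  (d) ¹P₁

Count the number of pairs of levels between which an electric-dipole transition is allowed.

2

(a)–(b): forbidden (parity, ΔS, ΔL, ΔJ).
(a)–(c): forbidden (ΔS, ΔL, ΔJ).
(a)–(d): forbidden (ΔS, ΔL, ΔJ).
(b)–(c): allowed.
(b)–(d): allowed.
(c)–(d): forbidden (parity).
Allowed pairs: 2 of 6.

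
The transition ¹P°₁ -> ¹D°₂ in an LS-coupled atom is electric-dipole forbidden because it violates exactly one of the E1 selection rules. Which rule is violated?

Initial level: S=0, L=1, J=1, parity odd. Final level: S=0, L=2, J=2, parity odd.
ΔJ = 0, ±1 (not J=0↔0): J: 1 → 2, ΔJ = +1 — satisfied.
ΔL = 0, ±1 (not L=0↔0): L: 1 → 2, ΔL = +1 — satisfied.
ΔS = 0: S: 0 → 0 — satisfied.
Parity must change: odd → odd — violated.

parity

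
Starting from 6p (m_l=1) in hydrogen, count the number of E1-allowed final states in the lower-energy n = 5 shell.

4

E1 requires Δl = ±1, so l_f ∈ {0, 2}; with 0 ≤ l_f ≤ n_f−1 = 4, the allowed l_f values are {0, 2}.
For l_f = 0: m_f ∈ {m_i−1, m_i, m_i+1} ∩ [−0, 0] = {0} → 1 state.
For l_f = 2: m_f ∈ {m_i−1, m_i, m_i+1} ∩ [−2, 2] = {0, 1, 2} → 3 states.
Total: 4.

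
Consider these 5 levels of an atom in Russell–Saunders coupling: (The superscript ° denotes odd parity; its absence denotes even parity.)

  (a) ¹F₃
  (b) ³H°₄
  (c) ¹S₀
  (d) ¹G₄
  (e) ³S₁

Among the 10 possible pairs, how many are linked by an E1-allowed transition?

0

(a)–(b): forbidden (ΔS, ΔL).
(a)–(c): forbidden (parity, ΔL, ΔJ).
(a)–(d): forbidden (parity).
(a)–(e): forbidden (parity, ΔS, ΔL, ΔJ).
(b)–(c): forbidden (ΔS, ΔL, ΔJ).
(b)–(d): forbidden (ΔS).
(b)–(e): forbidden (ΔL, ΔJ).
(c)–(d): forbidden (parity, ΔL, ΔJ).
(c)–(e): forbidden (parity, ΔS, ΔL).
(d)–(e): forbidden (parity, ΔS, ΔL, ΔJ).
Allowed pairs: 0 of 10.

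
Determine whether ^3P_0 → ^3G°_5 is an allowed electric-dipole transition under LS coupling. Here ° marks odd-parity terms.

forbidden

Reading off the term symbols: S 1→1, L 1→4, J 0→5, parity even→odd.
Parity must change: even → odd — ✓.
ΔS = 0: S: 1 → 1 — ✓.
ΔL = 0, ±1 (not L=0↔0): L: 1 → 4, ΔL = +3 — ✗.
ΔJ = 0, ±1 (not J=0↔0): J: 0 → 5, ΔJ = +5 — ✗.
Rule(s) violated: ΔL, ΔJ.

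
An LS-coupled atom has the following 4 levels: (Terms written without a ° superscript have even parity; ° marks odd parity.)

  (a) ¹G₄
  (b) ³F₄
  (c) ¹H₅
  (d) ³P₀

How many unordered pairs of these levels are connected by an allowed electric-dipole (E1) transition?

(a)–(b): forbidden (parity, ΔS).
(a)–(c): forbidden (parity).
(a)–(d): forbidden (parity, ΔS, ΔL, ΔJ).
(b)–(c): forbidden (parity, ΔS, ΔL).
(b)–(d): forbidden (parity, ΔL, ΔJ).
(c)–(d): forbidden (parity, ΔS, ΔL, ΔJ).
Allowed pairs: 0 of 6.

0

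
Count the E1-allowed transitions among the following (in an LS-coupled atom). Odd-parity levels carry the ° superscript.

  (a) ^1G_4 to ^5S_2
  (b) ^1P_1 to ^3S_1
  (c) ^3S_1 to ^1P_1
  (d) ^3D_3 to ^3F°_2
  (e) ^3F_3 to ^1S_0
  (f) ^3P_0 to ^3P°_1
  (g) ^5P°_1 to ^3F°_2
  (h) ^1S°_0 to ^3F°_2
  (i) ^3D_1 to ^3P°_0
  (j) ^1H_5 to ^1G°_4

4

(a) forbidden (parity, ΔS, ΔL, ΔJ fail)
(b) forbidden (parity, ΔS fail)
(c) forbidden (parity, ΔS fail)
(d) allowed
(e) forbidden (parity, ΔS, ΔL, ΔJ fail)
(f) allowed
(g) forbidden (parity, ΔS, ΔL fail)
(h) forbidden (parity, ΔS, ΔL, ΔJ fail)
(i) allowed
(j) allowed
Total allowed: 4 of 10.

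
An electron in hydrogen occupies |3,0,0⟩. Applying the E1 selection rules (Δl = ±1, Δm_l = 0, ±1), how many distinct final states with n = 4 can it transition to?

E1 requires Δl = ±1, so l_f ∈ {-1, 1}; with 0 ≤ l_f ≤ n_f−1 = 3, the allowed l_f values are {1}.
For l_f = 1: m_f ∈ {m_i−1, m_i, m_i+1} ∩ [−1, 1] = {-1, 0, 1} → 3 states.
Total: 3.

3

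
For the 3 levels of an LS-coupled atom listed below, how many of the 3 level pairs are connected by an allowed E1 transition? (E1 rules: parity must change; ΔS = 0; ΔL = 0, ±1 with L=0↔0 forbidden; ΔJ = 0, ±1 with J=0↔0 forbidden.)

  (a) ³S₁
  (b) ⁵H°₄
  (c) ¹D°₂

(a)–(b): forbidden (ΔS, ΔL, ΔJ).
(a)–(c): forbidden (ΔS, ΔL).
(b)–(c): forbidden (parity, ΔS, ΔL, ΔJ).
Allowed pairs: 0 of 3.

0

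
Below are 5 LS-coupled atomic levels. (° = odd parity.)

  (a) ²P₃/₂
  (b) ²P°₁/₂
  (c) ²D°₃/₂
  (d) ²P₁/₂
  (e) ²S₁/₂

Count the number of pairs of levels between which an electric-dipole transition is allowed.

5

(a)–(b): allowed.
(a)–(c): allowed.
(a)–(d): forbidden (parity).
(a)–(e): forbidden (parity).
(b)–(c): forbidden (parity).
(b)–(d): allowed.
(b)–(e): allowed.
(c)–(d): allowed.
(c)–(e): forbidden (ΔL).
(d)–(e): forbidden (parity).
Allowed pairs: 5 of 10.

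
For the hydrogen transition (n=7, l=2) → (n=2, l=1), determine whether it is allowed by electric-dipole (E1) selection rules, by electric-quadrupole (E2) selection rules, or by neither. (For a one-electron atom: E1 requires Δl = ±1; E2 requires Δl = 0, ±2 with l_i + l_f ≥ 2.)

Δl = 1 − 2 = -1; l_i + l_f = 3.
E1 (Δl = ±1): satisfied.
E2 (Δl = 0,±2, l_i+l_f ≥ 2): not satisfied.

E1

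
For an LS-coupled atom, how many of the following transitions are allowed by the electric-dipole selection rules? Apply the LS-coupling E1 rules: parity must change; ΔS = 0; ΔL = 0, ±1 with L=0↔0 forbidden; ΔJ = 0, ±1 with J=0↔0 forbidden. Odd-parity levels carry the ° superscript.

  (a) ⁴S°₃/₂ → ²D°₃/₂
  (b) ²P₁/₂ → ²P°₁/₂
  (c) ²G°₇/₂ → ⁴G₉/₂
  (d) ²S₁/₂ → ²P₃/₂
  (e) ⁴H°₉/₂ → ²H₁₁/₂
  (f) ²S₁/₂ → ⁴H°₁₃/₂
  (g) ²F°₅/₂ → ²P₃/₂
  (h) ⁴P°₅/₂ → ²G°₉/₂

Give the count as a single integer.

1

(a) forbidden (parity, ΔS, ΔL fail)
(b) allowed
(c) forbidden (ΔS fails)
(d) forbidden (parity fails)
(e) forbidden (ΔS fails)
(f) forbidden (ΔS, ΔL, ΔJ fail)
(g) forbidden (ΔL fails)
(h) forbidden (parity, ΔS, ΔL, ΔJ fail)
Total allowed: 1 of 8.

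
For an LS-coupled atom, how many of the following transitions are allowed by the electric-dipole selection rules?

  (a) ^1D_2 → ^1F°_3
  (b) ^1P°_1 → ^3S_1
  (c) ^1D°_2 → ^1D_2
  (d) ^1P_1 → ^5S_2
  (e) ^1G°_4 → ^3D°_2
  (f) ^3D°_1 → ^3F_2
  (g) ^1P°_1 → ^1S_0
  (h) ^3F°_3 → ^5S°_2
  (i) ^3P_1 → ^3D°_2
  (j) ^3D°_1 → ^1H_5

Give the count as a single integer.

(a) allowed
(b) forbidden (ΔS fails)
(c) allowed
(d) forbidden (parity, ΔS fail)
(e) forbidden (parity, ΔS, ΔL, ΔJ fail)
(f) allowed
(g) allowed
(h) forbidden (parity, ΔS, ΔL fail)
(i) allowed
(j) forbidden (ΔS, ΔL, ΔJ fail)
Total allowed: 5 of 10.

5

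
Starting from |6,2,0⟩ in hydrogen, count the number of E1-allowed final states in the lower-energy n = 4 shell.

E1 requires Δl = ±1, so l_f ∈ {1, 3}; with 0 ≤ l_f ≤ n_f−1 = 3, the allowed l_f values are {1, 3}.
For l_f = 1: m_f ∈ {m_i−1, m_i, m_i+1} ∩ [−1, 1] = {-1, 0, 1} → 3 states.
For l_f = 3: m_f ∈ {m_i−1, m_i, m_i+1} ∩ [−3, 3] = {-1, 0, 1} → 3 states.
Total: 6.

6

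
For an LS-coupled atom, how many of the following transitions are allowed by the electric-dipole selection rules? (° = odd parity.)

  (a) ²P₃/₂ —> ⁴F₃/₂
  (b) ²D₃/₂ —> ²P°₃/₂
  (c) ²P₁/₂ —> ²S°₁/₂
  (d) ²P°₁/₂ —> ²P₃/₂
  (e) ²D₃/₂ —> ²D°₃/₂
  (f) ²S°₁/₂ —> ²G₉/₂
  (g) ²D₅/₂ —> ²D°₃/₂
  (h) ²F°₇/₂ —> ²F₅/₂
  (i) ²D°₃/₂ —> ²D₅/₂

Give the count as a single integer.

7

(a) forbidden (parity, ΔS, ΔL fail)
(b) allowed
(c) allowed
(d) allowed
(e) allowed
(f) forbidden (ΔL, ΔJ fail)
(g) allowed
(h) allowed
(i) allowed
Total allowed: 7 of 9.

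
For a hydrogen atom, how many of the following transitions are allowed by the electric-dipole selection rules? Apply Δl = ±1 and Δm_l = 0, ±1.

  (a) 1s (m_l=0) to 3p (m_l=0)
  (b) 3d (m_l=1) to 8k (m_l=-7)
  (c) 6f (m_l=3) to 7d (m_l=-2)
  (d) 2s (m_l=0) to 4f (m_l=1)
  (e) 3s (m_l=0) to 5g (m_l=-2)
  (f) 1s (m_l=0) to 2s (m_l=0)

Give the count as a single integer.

(a) allowed
(b) forbidden — Δl = +5 (E1 requires Δl = ±1); Δm_l = -8 (E1 requires Δm_l = 0, ±1)
(c) forbidden — Δm_l = -5 (E1 requires Δm_l = 0, ±1)
(d) forbidden — Δl = +3 (E1 requires Δl = ±1)
(e) forbidden — Δl = +4 (E1 requires Δl = ±1); Δm_l = -2 (E1 requires Δm_l = 0, ±1)
(f) forbidden — Δl = +0 (E1 requires Δl = ±1)
Total allowed: 1 of 6.

1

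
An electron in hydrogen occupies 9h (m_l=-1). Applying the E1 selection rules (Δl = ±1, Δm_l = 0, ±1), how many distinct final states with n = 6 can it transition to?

E1 requires Δl = ±1, so l_f ∈ {4, 6}; with 0 ≤ l_f ≤ n_f−1 = 5, the allowed l_f values are {4}.
For l_f = 4: m_f ∈ {m_i−1, m_i, m_i+1} ∩ [−4, 4] = {-2, -1, 0} → 3 states.
Total: 3.

3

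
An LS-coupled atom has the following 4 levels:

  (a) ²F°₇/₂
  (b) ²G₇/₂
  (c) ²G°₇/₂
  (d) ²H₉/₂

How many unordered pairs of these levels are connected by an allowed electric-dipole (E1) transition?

3

(a)–(b): allowed.
(a)–(c): forbidden (parity).
(a)–(d): forbidden (ΔL).
(b)–(c): allowed.
(b)–(d): forbidden (parity).
(c)–(d): allowed.
Allowed pairs: 3 of 6.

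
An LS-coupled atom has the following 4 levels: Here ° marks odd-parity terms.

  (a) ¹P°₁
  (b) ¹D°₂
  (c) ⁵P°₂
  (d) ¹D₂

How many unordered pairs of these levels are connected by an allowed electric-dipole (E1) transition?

2

(a)–(b): forbidden (parity).
(a)–(c): forbidden (parity, ΔS).
(a)–(d): allowed.
(b)–(c): forbidden (parity, ΔS).
(b)–(d): allowed.
(c)–(d): forbidden (ΔS).
Allowed pairs: 2 of 6.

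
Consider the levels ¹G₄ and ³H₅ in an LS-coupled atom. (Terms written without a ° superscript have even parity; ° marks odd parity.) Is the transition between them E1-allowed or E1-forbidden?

forbidden

Reading off the term symbols: S 0→1, L 4→5, J 4→5, parity even→even.
Parity must change: even → even — violated.
ΔS = 0: S: 0 → 1 — violated.
ΔL = 0, ±1 (not L=0↔0): L: 4 → 5, ΔL = +1 — satisfied.
ΔJ = 0, ±1 (not J=0↔0): J: 4 → 5, ΔJ = +1 — satisfied.
Rule(s) violated: parity, ΔS.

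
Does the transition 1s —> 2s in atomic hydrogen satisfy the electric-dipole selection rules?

forbidden

Δl = 0 − 0 = +0; the E1 rule Δl = ±1 is fails.
The transition is electric-dipole forbidden.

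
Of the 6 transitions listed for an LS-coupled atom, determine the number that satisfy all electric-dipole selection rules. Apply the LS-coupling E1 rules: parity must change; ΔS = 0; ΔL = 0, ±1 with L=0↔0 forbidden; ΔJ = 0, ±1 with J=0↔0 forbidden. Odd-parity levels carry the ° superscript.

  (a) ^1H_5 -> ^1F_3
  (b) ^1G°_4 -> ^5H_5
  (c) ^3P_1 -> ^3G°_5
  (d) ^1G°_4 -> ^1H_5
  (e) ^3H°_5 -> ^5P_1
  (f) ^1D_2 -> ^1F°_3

2

(a) forbidden (parity, ΔL, ΔJ fail)
(b) forbidden (ΔS fails)
(c) forbidden (ΔL, ΔJ fail)
(d) allowed
(e) forbidden (ΔS, ΔL, ΔJ fail)
(f) allowed
Total allowed: 2 of 6.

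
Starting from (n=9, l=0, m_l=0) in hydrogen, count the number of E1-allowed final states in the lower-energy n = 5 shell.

E1 requires Δl = ±1, so l_f ∈ {-1, 1}; with 0 ≤ l_f ≤ n_f−1 = 4, the allowed l_f values are {1}.
For l_f = 1: m_f ∈ {m_i−1, m_i, m_i+1} ∩ [−1, 1] = {-1, 0, 1} → 3 states.
Total: 3.

3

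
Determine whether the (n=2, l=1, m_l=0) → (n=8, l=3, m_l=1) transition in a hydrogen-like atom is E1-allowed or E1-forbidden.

Δl = 3 − 1 = +2; the E1 rule Δl = ±1 is fails.
Δm_l = 1 − (0) = +1. E1 requires Δm_l = 0, ±1: passes.
The transition is electric-dipole forbidden.

forbidden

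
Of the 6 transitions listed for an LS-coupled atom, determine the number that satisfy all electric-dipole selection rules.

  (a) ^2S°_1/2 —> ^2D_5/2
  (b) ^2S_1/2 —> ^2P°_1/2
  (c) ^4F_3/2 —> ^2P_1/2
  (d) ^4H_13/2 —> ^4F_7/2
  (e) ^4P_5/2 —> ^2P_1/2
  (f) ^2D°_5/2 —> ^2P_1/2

(a) forbidden (ΔL, ΔJ fail)
(b) allowed
(c) forbidden (parity, ΔS, ΔL fail)
(d) forbidden (parity, ΔL, ΔJ fail)
(e) forbidden (parity, ΔS, ΔJ fail)
(f) forbidden (ΔJ fails)
Total allowed: 1 of 6.

1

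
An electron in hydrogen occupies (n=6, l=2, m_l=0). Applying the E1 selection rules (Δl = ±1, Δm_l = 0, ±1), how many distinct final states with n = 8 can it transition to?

6

E1 requires Δl = ±1, so l_f ∈ {1, 3}; with 0 ≤ l_f ≤ n_f−1 = 7, the allowed l_f values are {1, 3}.
For l_f = 1: m_f ∈ {m_i−1, m_i, m_i+1} ∩ [−1, 1] = {-1, 0, 1} → 3 states.
For l_f = 3: m_f ∈ {m_i−1, m_i, m_i+1} ∩ [−3, 3] = {-1, 0, 1} → 3 states.
Total: 6.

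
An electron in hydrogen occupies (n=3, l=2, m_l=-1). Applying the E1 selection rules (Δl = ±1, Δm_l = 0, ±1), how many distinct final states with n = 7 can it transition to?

E1 requires Δl = ±1, so l_f ∈ {1, 3}; with 0 ≤ l_f ≤ n_f−1 = 6, the allowed l_f values are {1, 3}.
For l_f = 1: m_f ∈ {m_i−1, m_i, m_i+1} ∩ [−1, 1] = {-1, 0} → 2 states.
For l_f = 3: m_f ∈ {m_i−1, m_i, m_i+1} ∩ [−3, 3] = {-2, -1, 0} → 3 states.
Total: 5.

5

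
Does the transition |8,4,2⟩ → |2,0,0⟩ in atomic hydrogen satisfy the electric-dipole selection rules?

forbidden

l: 4 → 0 (Δl = -4). Δl = ±1 ✗.
m_l: 2 → 0 (Δm_l = -2). |Δm_l| ≤ 1 ✗.
The transition is electric-dipole forbidden.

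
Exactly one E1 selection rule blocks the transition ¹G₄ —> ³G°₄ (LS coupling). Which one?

the ΔS = 0 rule

ΔJ = 0, ±1 (not J=0↔0): J: 4 → 4, ΔJ = +0 — ✓.
ΔS = 0: S: 0 → 1 — ✗.
ΔL = 0, ±1 (not L=0↔0): L: 4 → 4, ΔL = +0 — ✓.
Parity must change: even → odd — ✓.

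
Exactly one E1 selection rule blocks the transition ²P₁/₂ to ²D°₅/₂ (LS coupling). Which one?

the ΔJ = 0, ±1 rule

Reading off the term symbols: S 1/2→1/2, L 1→2, J 1/2→5/2, parity even→odd.
Parity must change: even → odd — satisfied.
ΔS = 0: S: 1/2 → 1/2 — satisfied.
ΔL = 0, ±1 (not L=0↔0): L: 1 → 2, ΔL = +1 — satisfied.
ΔJ = 0, ±1 (not J=0↔0): J: 1/2 → 5/2, ΔJ = +2 — violated.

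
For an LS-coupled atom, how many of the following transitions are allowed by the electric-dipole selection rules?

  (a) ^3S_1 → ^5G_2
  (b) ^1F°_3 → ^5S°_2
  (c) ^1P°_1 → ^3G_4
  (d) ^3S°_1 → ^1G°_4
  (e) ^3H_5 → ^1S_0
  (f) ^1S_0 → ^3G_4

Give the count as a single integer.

0

(a) forbidden (parity, ΔS, ΔL fail)
(b) forbidden (parity, ΔS, ΔL fail)
(c) forbidden (ΔS, ΔL, ΔJ fail)
(d) forbidden (parity, ΔS, ΔL, ΔJ fail)
(e) forbidden (parity, ΔS, ΔL, ΔJ fail)
(f) forbidden (parity, ΔS, ΔL, ΔJ fail)
Total allowed: 0 of 6.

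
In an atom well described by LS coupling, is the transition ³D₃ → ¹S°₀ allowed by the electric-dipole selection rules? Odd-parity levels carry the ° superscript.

forbidden

Initial level: S=1, L=2, J=3, parity even. Final level: S=0, L=0, J=0, parity odd.
Parity must change: even → odd — passes.
ΔS = 0: S: 1 → 0 — fails.
ΔL = 0, ±1 (not L=0↔0): L: 2 → 0, ΔL = -2 — fails.
ΔJ = 0, ±1 (not J=0↔0): J: 3 → 0, ΔJ = -3 — fails.
Rule(s) violated: ΔS, ΔL, ΔJ.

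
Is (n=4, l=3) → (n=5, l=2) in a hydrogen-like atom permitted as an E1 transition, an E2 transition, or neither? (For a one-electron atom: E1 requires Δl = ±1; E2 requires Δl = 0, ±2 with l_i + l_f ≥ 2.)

E1

Δl = 2 − 3 = -1; l_i + l_f = 5.
E1 (Δl = ±1): satisfied.
E2 (Δl = 0,±2, l_i+l_f ≥ 2): not satisfied.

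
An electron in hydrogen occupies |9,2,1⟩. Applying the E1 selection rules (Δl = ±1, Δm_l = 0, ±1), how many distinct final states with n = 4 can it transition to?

E1 requires Δl = ±1, so l_f ∈ {1, 3}; with 0 ≤ l_f ≤ n_f−1 = 3, the allowed l_f values are {1, 3}.
For l_f = 1: m_f ∈ {m_i−1, m_i, m_i+1} ∩ [−1, 1] = {0, 1} → 2 states.
For l_f = 3: m_f ∈ {m_i−1, m_i, m_i+1} ∩ [−3, 3] = {0, 1, 2} → 3 states.
Total: 5.

5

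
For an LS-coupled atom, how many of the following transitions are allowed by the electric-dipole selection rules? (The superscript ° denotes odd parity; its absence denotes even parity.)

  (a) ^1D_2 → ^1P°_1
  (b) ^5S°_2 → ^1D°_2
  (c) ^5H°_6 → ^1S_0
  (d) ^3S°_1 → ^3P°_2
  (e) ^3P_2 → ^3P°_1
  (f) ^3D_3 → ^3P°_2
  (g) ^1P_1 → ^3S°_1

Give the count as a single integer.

(a) allowed
(b) forbidden (parity, ΔS, ΔL fail)
(c) forbidden (ΔS, ΔL, ΔJ fail)
(d) forbidden (parity fails)
(e) allowed
(f) allowed
(g) forbidden (ΔS fails)
Total allowed: 3 of 7.

3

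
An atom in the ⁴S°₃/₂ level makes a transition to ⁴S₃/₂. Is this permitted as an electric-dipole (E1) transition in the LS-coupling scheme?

Initial level: S=3/2, L=0, J=3/2, parity odd. Final level: S=3/2, L=0, J=3/2, parity even.
Parity must change: odd → even — ok.
ΔS = 0: S: 3/2 → 3/2 — ok.
ΔL = 0, ±1 (not L=0↔0): L: 0 → 0, ΔL = +0 — fails.
ΔJ = 0, ±1 (not J=0↔0): J: 3/2 → 3/2, ΔJ = +0 — ok.
Rule(s) violated: ΔL.

forbidden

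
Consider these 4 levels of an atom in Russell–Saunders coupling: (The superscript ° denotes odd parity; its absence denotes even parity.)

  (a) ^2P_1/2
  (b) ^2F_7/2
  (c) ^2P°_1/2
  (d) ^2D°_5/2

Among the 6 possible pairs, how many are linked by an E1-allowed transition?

(a)–(b): forbidden (parity, ΔL, ΔJ).
(a)–(c): allowed.
(a)–(d): forbidden (ΔJ).
(b)–(c): forbidden (ΔL, ΔJ).
(b)–(d): allowed.
(c)–(d): forbidden (parity, ΔJ).
Allowed pairs: 2 of 6.

2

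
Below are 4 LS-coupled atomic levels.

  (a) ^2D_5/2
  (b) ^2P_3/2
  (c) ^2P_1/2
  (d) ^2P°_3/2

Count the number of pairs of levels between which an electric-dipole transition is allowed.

3

(a)–(b): forbidden (parity).
(a)–(c): forbidden (parity, ΔJ).
(a)–(d): allowed.
(b)–(c): forbidden (parity).
(b)–(d): allowed.
(c)–(d): allowed.
Allowed pairs: 3 of 6.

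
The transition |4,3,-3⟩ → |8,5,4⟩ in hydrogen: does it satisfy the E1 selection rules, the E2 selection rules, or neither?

Δl = 5 − 3 = +2; l_i + l_f = 8.
Δm_l = +7.
E1 (Δl = ±1, |Δm_l| ≤ 1): not satisfied.
E2 (Δl = 0,±2, l_i+l_f ≥ 2, |Δm_l| ≤ 2): not satisfied.

neither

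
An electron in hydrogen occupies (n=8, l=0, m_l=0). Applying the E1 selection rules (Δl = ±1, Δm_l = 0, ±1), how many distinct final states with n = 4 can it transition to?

3

E1 requires Δl = ±1, so l_f ∈ {-1, 1}; with 0 ≤ l_f ≤ n_f−1 = 3, the allowed l_f values are {1}.
For l_f = 1: m_f ∈ {m_i−1, m_i, m_i+1} ∩ [−1, 1] = {-1, 0, 1} → 3 states.
Total: 3.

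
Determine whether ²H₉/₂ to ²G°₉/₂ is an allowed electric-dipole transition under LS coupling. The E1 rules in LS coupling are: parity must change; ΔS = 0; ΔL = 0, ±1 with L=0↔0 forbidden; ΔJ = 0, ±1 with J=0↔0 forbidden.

allowed

ΔL = 0, ±1 (not L=0↔0): L: 5 → 4, ΔL = -1 — ✓.
ΔS = 0: S: 1/2 → 1/2 — ✓.
ΔJ = 0, ±1 (not J=0↔0): J: 9/2 → 9/2, ΔJ = +0 — ✓.
Parity must change: even → odd — ✓.
All four E1 rules are satisfied.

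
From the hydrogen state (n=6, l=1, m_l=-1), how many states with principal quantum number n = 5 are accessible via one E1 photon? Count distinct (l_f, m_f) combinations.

4

E1 requires Δl = ±1, so l_f ∈ {0, 2}; with 0 ≤ l_f ≤ n_f−1 = 4, the allowed l_f values are {0, 2}.
For l_f = 0: m_f ∈ {m_i−1, m_i, m_i+1} ∩ [−0, 0] = {0} → 1 state.
For l_f = 2: m_f ∈ {m_i−1, m_i, m_i+1} ∩ [−2, 2] = {-2, -1, 0} → 3 states.
Total: 4.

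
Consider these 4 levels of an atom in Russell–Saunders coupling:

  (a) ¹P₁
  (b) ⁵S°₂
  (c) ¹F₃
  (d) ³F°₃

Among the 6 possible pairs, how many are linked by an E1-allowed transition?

0

(a)–(b): forbidden (ΔS).
(a)–(c): forbidden (parity, ΔL, ΔJ).
(a)–(d): forbidden (ΔS, ΔL, ΔJ).
(b)–(c): forbidden (ΔS, ΔL).
(b)–(d): forbidden (parity, ΔS, ΔL).
(c)–(d): forbidden (ΔS).
Allowed pairs: 0 of 6.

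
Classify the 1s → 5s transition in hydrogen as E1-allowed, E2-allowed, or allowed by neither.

Δl = 0 − 0 = +0; l_i + l_f = 0.
E1 (Δl = ±1): not satisfied.
E2 (Δl = 0,±2, l_i+l_f ≥ 2): not satisfied.

neither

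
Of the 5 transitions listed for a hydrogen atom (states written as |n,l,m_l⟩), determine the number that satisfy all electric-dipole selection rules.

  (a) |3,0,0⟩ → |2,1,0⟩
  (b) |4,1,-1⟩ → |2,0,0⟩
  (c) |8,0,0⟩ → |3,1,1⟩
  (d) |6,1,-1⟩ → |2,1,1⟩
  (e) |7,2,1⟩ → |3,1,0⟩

4

(a) allowed
(b) allowed
(c) allowed
(d) forbidden — Δl = +0 (E1 requires Δl = ±1); Δm_l = +2 (E1 requires Δm_l = 0, ±1)
(e) allowed
Total allowed: 4 of 5.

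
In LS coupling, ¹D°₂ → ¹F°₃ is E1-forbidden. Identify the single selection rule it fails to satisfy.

Parity must change: odd → odd — fails.
ΔS = 0: S: 0 → 0 — ok.
ΔL = 0, ±1 (not L=0↔0): L: 2 → 3, ΔL = +1 — ok.
ΔJ = 0, ±1 (not J=0↔0): J: 2 → 3, ΔJ = +1 — ok.

parity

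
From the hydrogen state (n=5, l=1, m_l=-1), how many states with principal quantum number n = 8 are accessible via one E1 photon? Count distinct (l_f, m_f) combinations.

4

E1 requires Δl = ±1, so l_f ∈ {0, 2}; with 0 ≤ l_f ≤ n_f−1 = 7, the allowed l_f values are {0, 2}.
For l_f = 0: m_f ∈ {m_i−1, m_i, m_i+1} ∩ [−0, 0] = {0} → 1 state.
For l_f = 2: m_f ∈ {m_i−1, m_i, m_i+1} ∩ [−2, 2] = {-2, -1, 0} → 3 states.
Total: 4.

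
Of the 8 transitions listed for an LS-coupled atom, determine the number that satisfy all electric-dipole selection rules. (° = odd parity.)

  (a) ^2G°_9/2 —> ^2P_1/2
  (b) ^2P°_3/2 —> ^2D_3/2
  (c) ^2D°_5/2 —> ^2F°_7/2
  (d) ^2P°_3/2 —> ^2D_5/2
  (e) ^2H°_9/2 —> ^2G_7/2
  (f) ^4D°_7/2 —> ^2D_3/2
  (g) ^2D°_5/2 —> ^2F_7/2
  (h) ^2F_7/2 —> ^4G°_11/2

(a) forbidden (ΔL, ΔJ fail)
(b) allowed
(c) forbidden (parity fails)
(d) allowed
(e) allowed
(f) forbidden (ΔS, ΔJ fail)
(g) allowed
(h) forbidden (ΔS, ΔJ fail)
Total allowed: 4 of 8.

4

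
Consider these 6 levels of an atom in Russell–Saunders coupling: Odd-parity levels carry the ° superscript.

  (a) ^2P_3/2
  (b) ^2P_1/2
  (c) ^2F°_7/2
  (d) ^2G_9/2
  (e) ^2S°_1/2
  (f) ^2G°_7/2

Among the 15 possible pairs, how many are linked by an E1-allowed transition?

(a)–(b): forbidden (parity).
(a)–(c): forbidden (ΔL, ΔJ).
(a)–(d): forbidden (parity, ΔL, ΔJ).
(a)–(e): allowed.
(a)–(f): forbidden (ΔL, ΔJ).
(b)–(c): forbidden (ΔL, ΔJ).
(b)–(d): forbidden (parity, ΔL, ΔJ).
(b)–(e): allowed.
(b)–(f): forbidden (ΔL, ΔJ).
(c)–(d): allowed.
(c)–(e): forbidden (parity, ΔL, ΔJ).
(c)–(f): forbidden (parity).
(d)–(e): forbidden (ΔL, ΔJ).
(d)–(f): allowed.
(e)–(f): forbidden (parity, ΔL, ΔJ).
Allowed pairs: 4 of 15.

4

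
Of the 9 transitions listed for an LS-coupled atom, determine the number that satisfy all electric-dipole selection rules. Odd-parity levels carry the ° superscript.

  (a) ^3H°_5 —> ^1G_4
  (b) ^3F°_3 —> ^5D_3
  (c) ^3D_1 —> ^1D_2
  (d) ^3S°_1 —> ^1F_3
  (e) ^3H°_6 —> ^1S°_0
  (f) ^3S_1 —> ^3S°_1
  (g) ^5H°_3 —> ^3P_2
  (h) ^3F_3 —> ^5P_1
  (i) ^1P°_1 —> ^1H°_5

0

(a) forbidden (ΔS fails)
(b) forbidden (ΔS fails)
(c) forbidden (parity, ΔS fail)
(d) forbidden (ΔS, ΔL, ΔJ fail)
(e) forbidden (parity, ΔS, ΔL, ΔJ fail)
(f) forbidden (ΔL fails)
(g) forbidden (ΔS, ΔL fail)
(h) forbidden (parity, ΔS, ΔL, ΔJ fail)
(i) forbidden (parity, ΔL, ΔJ fail)
Total allowed: 0 of 9.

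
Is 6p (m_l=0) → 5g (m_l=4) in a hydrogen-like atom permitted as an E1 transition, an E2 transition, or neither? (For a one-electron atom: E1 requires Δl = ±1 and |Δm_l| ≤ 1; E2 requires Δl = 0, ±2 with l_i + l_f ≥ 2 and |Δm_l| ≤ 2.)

Δl = 4 − 1 = +3; l_i + l_f = 5.
Δm_l = +4.
E1 (Δl = ±1, |Δm_l| ≤ 1): not satisfied.
E2 (Δl = 0,±2, l_i+l_f ≥ 2, |Δm_l| ≤ 2): not satisfied.

neither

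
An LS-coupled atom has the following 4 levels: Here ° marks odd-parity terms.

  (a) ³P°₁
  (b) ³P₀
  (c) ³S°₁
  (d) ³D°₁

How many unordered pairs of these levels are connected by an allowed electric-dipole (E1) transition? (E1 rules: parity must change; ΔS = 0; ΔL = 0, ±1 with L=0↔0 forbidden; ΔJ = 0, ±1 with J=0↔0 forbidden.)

(a)–(b): allowed.
(a)–(c): forbidden (parity).
(a)–(d): forbidden (parity).
(b)–(c): allowed.
(b)–(d): allowed.
(c)–(d): forbidden (parity, ΔL).
Allowed pairs: 3 of 6.

3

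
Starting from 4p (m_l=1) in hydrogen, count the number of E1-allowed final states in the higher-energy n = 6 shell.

E1 requires Δl = ±1, so l_f ∈ {0, 2}; with 0 ≤ l_f ≤ n_f−1 = 5, the allowed l_f values are {0, 2}.
For l_f = 0: m_f ∈ {m_i−1, m_i, m_i+1} ∩ [−0, 0] = {0} → 1 state.
For l_f = 2: m_f ∈ {m_i−1, m_i, m_i+1} ∩ [−2, 2] = {0, 1, 2} → 3 states.
Total: 4.

4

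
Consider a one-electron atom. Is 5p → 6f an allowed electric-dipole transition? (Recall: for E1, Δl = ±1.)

Initial l = 1, final l = 3, so Δl = +2. E1 requires Δl = ±1: fails.
The transition is electric-dipole forbidden.

forbidden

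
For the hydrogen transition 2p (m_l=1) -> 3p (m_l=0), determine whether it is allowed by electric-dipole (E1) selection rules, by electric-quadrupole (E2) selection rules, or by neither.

Δl = 1 − 1 = +0; l_i + l_f = 2.
Δm_l = -1.
E1 (Δl = ±1, |Δm_l| ≤ 1): not satisfied.
E2 (Δl = 0,±2, l_i+l_f ≥ 2, |Δm_l| ≤ 2): satisfied.

E2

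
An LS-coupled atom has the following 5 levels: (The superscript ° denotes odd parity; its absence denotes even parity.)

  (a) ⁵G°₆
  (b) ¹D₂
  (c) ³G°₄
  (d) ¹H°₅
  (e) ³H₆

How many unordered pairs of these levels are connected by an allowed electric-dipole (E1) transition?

(a)–(b): forbidden (ΔS, ΔL, ΔJ).
(a)–(c): forbidden (parity, ΔS, ΔJ).
(a)–(d): forbidden (parity, ΔS).
(a)–(e): forbidden (ΔS).
(b)–(c): forbidden (ΔS, ΔL, ΔJ).
(b)–(d): forbidden (ΔL, ΔJ).
(b)–(e): forbidden (parity, ΔS, ΔL, ΔJ).
(c)–(d): forbidden (parity, ΔS).
(c)–(e): forbidden (ΔJ).
(d)–(e): forbidden (ΔS).
Allowed pairs: 0 of 10.

0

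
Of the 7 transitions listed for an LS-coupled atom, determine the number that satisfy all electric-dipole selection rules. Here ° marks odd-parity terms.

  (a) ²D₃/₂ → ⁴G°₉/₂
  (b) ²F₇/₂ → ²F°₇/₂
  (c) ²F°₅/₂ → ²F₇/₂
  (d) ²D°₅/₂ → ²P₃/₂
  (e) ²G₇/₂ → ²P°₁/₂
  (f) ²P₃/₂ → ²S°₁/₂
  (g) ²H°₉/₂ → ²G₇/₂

(a) forbidden (ΔS, ΔL, ΔJ fail)
(b) allowed
(c) allowed
(d) allowed
(e) forbidden (ΔL, ΔJ fail)
(f) allowed
(g) allowed
Total allowed: 5 of 7.

5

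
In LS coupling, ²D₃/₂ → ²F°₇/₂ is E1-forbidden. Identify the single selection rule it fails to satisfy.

Reading off the term symbols: S 1/2→1/2, L 2→3, J 3/2→7/2, parity even→odd.
ΔS = 0: S: 1/2 → 1/2 — passes.
Parity must change: even → odd — passes.
ΔL = 0, ±1 (not L=0↔0): L: 2 → 3, ΔL = +1 — passes.
ΔJ = 0, ±1 (not J=0↔0): J: 3/2 → 7/2, ΔJ = +2 — fails.

the ΔJ = 0, ±1 rule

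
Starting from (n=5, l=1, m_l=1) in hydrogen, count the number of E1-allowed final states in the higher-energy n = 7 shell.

4

E1 requires Δl = ±1, so l_f ∈ {0, 2}; with 0 ≤ l_f ≤ n_f−1 = 6, the allowed l_f values are {0, 2}.
For l_f = 0: m_f ∈ {m_i−1, m_i, m_i+1} ∩ [−0, 0] = {0} → 1 state.
For l_f = 2: m_f ∈ {m_i−1, m_i, m_i+1} ∩ [−2, 2] = {0, 1, 2} → 3 states.
Total: 4.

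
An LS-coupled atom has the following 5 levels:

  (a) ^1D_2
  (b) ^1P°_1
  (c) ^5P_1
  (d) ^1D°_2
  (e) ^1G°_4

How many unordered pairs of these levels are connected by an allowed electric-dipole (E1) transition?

2

(a)–(b): allowed.
(a)–(c): forbidden (parity, ΔS).
(a)–(d): allowed.
(a)–(e): forbidden (ΔL, ΔJ).
(b)–(c): forbidden (ΔS).
(b)–(d): forbidden (parity).
(b)–(e): forbidden (parity, ΔL, ΔJ).
(c)–(d): forbidden (ΔS).
(c)–(e): forbidden (ΔS, ΔL, ΔJ).
(d)–(e): forbidden (parity, ΔL, ΔJ).
Allowed pairs: 2 of 10.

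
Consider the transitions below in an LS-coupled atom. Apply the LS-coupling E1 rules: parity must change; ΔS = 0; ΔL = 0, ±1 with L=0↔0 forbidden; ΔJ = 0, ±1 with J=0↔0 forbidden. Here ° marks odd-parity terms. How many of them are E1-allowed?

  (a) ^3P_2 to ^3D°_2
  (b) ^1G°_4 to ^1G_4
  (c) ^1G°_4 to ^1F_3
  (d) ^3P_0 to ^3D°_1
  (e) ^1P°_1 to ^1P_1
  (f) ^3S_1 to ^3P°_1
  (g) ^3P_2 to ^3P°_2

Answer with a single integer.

7

(a) allowed
(b) allowed
(c) allowed
(d) allowed
(e) allowed
(f) allowed
(g) allowed
Total allowed: 7 of 7.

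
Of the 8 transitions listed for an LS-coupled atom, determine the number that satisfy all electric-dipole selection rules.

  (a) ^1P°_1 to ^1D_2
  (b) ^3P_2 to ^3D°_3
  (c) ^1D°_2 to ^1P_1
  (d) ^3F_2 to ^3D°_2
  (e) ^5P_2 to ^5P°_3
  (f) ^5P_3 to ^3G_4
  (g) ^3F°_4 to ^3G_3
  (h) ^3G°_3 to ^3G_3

7

(a) allowed
(b) allowed
(c) allowed
(d) allowed
(e) allowed
(f) forbidden (parity, ΔS, ΔL fail)
(g) allowed
(h) allowed
Total allowed: 7 of 8.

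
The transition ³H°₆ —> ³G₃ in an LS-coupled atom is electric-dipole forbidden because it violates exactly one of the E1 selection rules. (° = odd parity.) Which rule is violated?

Reading off the term symbols: S 1→1, L 5→4, J 6→3, parity odd→even.
Parity must change: odd → even — satisfied.
ΔS = 0: S: 1 → 1 — satisfied.
ΔL = 0, ±1 (not L=0↔0): L: 5 → 4, ΔL = -1 — satisfied.
ΔJ = 0, ±1 (not J=0↔0): J: 6 → 3, ΔJ = -3 — violated.

the ΔJ = 0, ±1 rule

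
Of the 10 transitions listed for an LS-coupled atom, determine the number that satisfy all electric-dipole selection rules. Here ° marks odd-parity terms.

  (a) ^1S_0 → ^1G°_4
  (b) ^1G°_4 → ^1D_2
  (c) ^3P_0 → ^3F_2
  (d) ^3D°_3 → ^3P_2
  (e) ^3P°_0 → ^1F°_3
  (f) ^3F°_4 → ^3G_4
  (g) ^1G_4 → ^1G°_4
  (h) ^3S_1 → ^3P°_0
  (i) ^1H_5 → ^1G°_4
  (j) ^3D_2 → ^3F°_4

(a) forbidden (ΔL, ΔJ fail)
(b) forbidden (ΔL, ΔJ fail)
(c) forbidden (parity, ΔL, ΔJ fail)
(d) allowed
(e) forbidden (parity, ΔS, ΔL, ΔJ fail)
(f) allowed
(g) allowed
(h) allowed
(i) allowed
(j) forbidden (ΔJ fails)
Total allowed: 5 of 10.

5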